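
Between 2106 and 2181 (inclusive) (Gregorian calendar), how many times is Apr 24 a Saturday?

Track Apr 24's weekday year by year (advancing +1, or +2 across a Feb 29):
  2106: Sat ✓  2107: Sun (+1)  2108: Tue (+2)  2109: Wed (+1)  2110: Thu (+1)
  2111: Fri (+1)  2112: Sun (+2)  2113: Mon (+1)  2114: Tue (+1)  2115: Wed (+1)
  2116: Fri (+2)  2117: Sat (+1) ✓  2118: Sun (+1)  2119: Mon (+1)  … (48 more years) …
  2168: Sun (+2)  2169: Mon (+1)  2170: Tue (+1)  2171: Wed (+1)  2172: Fri (+2)
  2173: Sat (+1) ✓  2174: Sun (+1)  2175: Mon (+1)  2176: Wed (+2)  2177: Thu (+1)
  2178: Fri (+1)  2179: Sat (+1) ✓  2180: Mon (+2)  2181: Tue (+1)
Saturday years: 2106, 2117, 2123, 2128, 2134, 2145, 2151, 2156, 2162, 2173, 2179 — 11 in total.

11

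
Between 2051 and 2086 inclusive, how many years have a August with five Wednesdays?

August has 31 days; it has five Wednesdays when Wednesday falls among the first (month-length − 28) days — i.e. when August 1 is one of Wednesday/Tuesday/Monday.
August 1 by year: 2051:Tue✓ 2052:Thu 2053:Fri 2054:Sat 2055:Sun 2056:Tue✓ 2057:Wed✓ 2058:Thu 2059:Fri 2060:Sun 2061:Mon✓ 2062:Tue✓ 2063:Wed✓ 2064:Fri 2065:Sat …(6 more)… 2072:Mon✓ 2073:Tue✓ 2074:Wed✓ 2075:Thu 2076:Sat 2077:Sun 2078:Mon✓ 2079:Tue✓ 2080:Thu 2081:Fri 2082:Sat 2083:Sun 2084:Tue✓ 2085:Wed✓ 2086:Thu
Years with five Wednesdays: 2051, 2056, 2057, 2061, 2062, 2063, 2067, 2068, 2072, 2073, 2074, 2078, 2079, 2084, 2085 → 15.

15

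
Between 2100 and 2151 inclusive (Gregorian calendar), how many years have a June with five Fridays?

June has 30 days; it has five Fridays when Friday falls among the first (month-length − 28) days — i.e. when June 1 is one of Friday/Thursday.
June 1 by year: 2100:Tue 2101:Wed 2102:Thu✓ 2103:Fri✓ 2104:Sun 2105:Mon 2106:Tue 2107:Wed 2108:Fri✓ 2109:Sat 2110:Sun 2111:Mon 2112:Wed 2113:Thu✓ 2114:Fri✓ …(22 more)… 2137:Sat 2138:Sun 2139:Mon 2140:Wed 2141:Thu✓ 2142:Fri✓ 2143:Sat 2144:Mon 2145:Tue 2146:Wed 2147:Thu✓ 2148:Sat 2149:Sun 2150:Mon 2151:Tue
Years with five Fridays: 2102, 2103, 2108, 2113, 2114, 2119, 2124, 2125, 2130, 2131, 2136, 2141, 2142, 2147 → 14.

14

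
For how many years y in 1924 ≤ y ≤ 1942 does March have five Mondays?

9

March has 31 days; it has five Mondays when Monday falls among the first (month-length − 28) days — i.e. when March 1 is one of Monday/Sunday/Saturday.
March 1 by year: 1924:Sat✓ 1925:Sun✓ 1926:Mon✓ 1927:Tue 1928:Thu 1929:Fri 1930:Sat✓ 1931:Sun✓ 1932:Tue 1933:Wed 1934:Thu 1935:Fri 1936:Sun✓ 1937:Mon✓ 1938:Tue 1939:Wed 1940:Fri 1941:Sat✓ 1942:Sun✓
Years with five Mondays: 1924, 1925, 1926, 1930, 1931, 1936, 1937, 1941, 1942 → 9.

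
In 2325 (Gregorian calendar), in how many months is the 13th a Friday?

Check the 13th of each month of 2325: Jan 13: Tue, Feb 13: Fri, Mar 13: Fri, Apr 13: Mon, May 13: Wed, Jun 13: Sat, Jul 13: Mon, Aug 13: Thu, Sep 13: Sun, Oct 13: Tue, Nov 13: Fri, Dec 13: Sun.
Friday occurs in February, March, November — 3 months.

3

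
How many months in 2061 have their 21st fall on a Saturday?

1

Check the 21st of each month of 2061: Jan 21: Fri, Feb 21: Mon, Mar 21: Mon, Apr 21: Thu, May 21: Sat, Jun 21: Tue, Jul 21: Thu, Aug 21: Sun, Sep 21: Wed, Oct 21: Fri, Nov 21: Mon, Dec 21: Wed.
Saturday occurs in May — 1 month.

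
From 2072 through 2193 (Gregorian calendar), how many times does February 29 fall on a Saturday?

4

Leap years in 2072–2193: 30 of them.
Feb 29 weekday advances by 5 (mod 7) from one leap year to the next four years later (or differs when a century non-leap intervenes).
Leap-day weekdays: 2072:Mon 2076:Sat✓ 2080:Thu 2084:Tue 2088:Sun 2092:Fri 2096:Wed 2104:Fri 2108:Wed 2112:Mon 2116:Sat✓ 2120:Thu 2124:Tue …(4 more)… 2144:Sat✓ 2148:Thu 2152:Tue 2156:Sun 2160:Fri 2164:Wed 2168:Mon 2172:Sat✓ 2176:Thu 2180:Tue 2184:Sun 2188:Fri 2192:Wed
Saturday: 2076, 2116, 2144, 2172 → 4.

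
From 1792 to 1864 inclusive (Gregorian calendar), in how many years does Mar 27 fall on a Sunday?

Track Mar 27's weekday year by year (advancing +1, or +2 across a Feb 29):
  1792: Tue  1793: Wed (+1)  1794: Thu (+1)  1795: Fri (+1)  1796: Sun (+2) ✓
  1797: Mon (+1)  1798: Tue (+1)  1799: Wed (+1)  1800: Thu (+1)  1801: Fri (+1)
  1802: Sat (+1)  1803: Sun (+1) ✓  1804: Tue (+2)  1805: Wed (+1)  … (45 more years) …
  1851: Thu (+1)  1852: Sat (+2)  1853: Sun (+1) ✓  1854: Mon (+1)  1855: Tue (+1)
  1856: Thu (+2)  1857: Fri (+1)  1858: Sat (+1)  1859: Sun (+1) ✓  1860: Tue (+2)
  1861: Wed (+1)  1862: Thu (+1)  1863: Fri (+1)  1864: Sun (+2) ✓
Sunday years: 1796, 1803, 1808, 1814, 1825, 1831, 1836, 1842, 1853, 1859, 1864 — 11 in total.

11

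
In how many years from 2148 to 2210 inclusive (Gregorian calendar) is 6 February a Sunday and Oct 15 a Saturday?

Check each year's weekday for 6 February and Oct 15:
  2148: Tue/Tue  2149: Thu/Wed  2150: Fri/Thu  2151: Sat/Fri  2152: Sun/Sun  2153: Tue/Mon  2154: Wed/Tue  2155: Thu/Wed  2156: Fri/Fri  2157: Sun/Sat ✓  2158: Mon/Sun  2159: Tue/Mon  2160: Wed/Wed  2161: Fri/Thu  …(35 more)…  2197: Mon/Sun  2198: Tue/Mon  2199: Wed/Tue  2200: Thu/Wed  2201: Fri/Thu  2202: Sat/Fri  2203: Sun/Sat ✓  2204: Mon/Mon  2205: Wed/Tue  2206: Thu/Wed  2207: Fri/Thu  2208: Sat/Sat  2209: Mon/Sun  2210: Tue/Mon
Both conditions hold in: 2157, 2163, 2174, 2185, 2191, 2203 — 6.

6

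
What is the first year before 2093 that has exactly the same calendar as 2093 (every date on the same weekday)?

2082

Two years share a calendar iff Jan 1 falls on the same weekday and both are leap or both are common. 2093: Jan 1 is Thursday, common year.
2092: Jan 1 Tuesday, leap
2091: Jan 1 Monday, common
2090: Jan 1 Sunday, common
2089: Jan 1 Saturday, common
2088: Jan 1 Thursday, leap
2087: Jan 1 Wednesday, common
2086: Jan 1 Tuesday, common
2085: Jan 1 Monday, common
2084: Jan 1 Saturday, leap
2083: Jan 1 Friday, common
2082: Jan 1 Thursday, common
2082 matches on both conditions.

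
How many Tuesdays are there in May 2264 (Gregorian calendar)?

May 2264 has 31 days and begins on Sunday.
The first Tuesday is May 3.
Tuesdays fall on 3, 10, 17, 24, 31 — that's 5.

5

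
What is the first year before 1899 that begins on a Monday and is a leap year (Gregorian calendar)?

1872

Jan 1 advances by 2 weekdays after a leap year and by 1 after a common year.
1899: Jan 1 is Sunday.
1898: Saturday
1897: Friday
1896: Wednesday (leap)
1895: Tuesday
1894: Monday
1893: Sunday
1892: Friday (leap)
1891: Thursday
1890: Wednesday
1889: Tuesday
1888: Sunday (leap)
1887: Saturday
1886: Friday
1885: Thursday
1884: Tuesday (leap)
1883: Monday
1882: Sunday
1881: Saturday
1880: Thursday (leap)
1879: Wednesday
1878: Tuesday
1877: Monday
1876: Saturday (leap)
1875: Friday
1874: Thursday
1873: Wednesday
1872: Monday (leap)
1872 begins on a Monday and is a leap year.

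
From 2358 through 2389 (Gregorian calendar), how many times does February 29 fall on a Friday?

Leap years in 2358–2389: 8 of them.
Feb 29 weekday advances by 5 (mod 7) from one leap year to the next four years later (or differs when a century non-leap intervenes).
Leap-day weekdays: 2360:Mon 2364:Sat 2368:Thu 2372:Tue 2376:Sun 2380:Fri✓ 2384:Wed 2388:Mon
Friday: 2380 → 1.

1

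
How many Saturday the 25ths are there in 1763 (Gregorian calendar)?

1

Check the 25th of each month of 1763: Jan 25: Tue, Feb 25: Fri, Mar 25: Fri, Apr 25: Mon, May 25: Wed, Jun 25: Sat, Jul 25: Mon, Aug 25: Thu, Sep 25: Sun, Oct 25: Tue, Nov 25: Fri, Dec 25: Sun.
Saturday occurs in June — 1 month.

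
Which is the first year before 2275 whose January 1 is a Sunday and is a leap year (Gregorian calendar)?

Jan 1 advances by 2 weekdays after a leap year and by 1 after a common year.
2275: Jan 1 is Friday.
2274: Thursday
2273: Wednesday
2272: Monday (leap)
2271: Sunday
2270: Saturday
2269: Friday
2268: Wednesday (leap)
2267: Tuesday
2266: Monday
2265: Sunday
2264: Friday (leap)
2263: Thursday
2262: Wednesday
2261: Tuesday
2260: Sunday (leap)
2260 begins on a Sunday and is a leap year.

2260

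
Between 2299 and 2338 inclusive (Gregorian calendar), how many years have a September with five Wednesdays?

11

September has 30 days; it has five Wednesdays when Wednesday falls among the first (month-length − 28) days — i.e. when September 1 is one of Wednesday/Tuesday.
September 1 by year: 2299:Fri 2300:Sat 2301:Sun 2302:Mon 2303:Tue✓ 2304:Thu 2305:Fri 2306:Sat 2307:Sun 2308:Tue✓ 2309:Wed✓ 2310:Thu 2311:Fri 2312:Sun 2313:Mon …(10 more)… 2324:Mon 2325:Tue✓ 2326:Wed✓ 2327:Thu 2328:Sat 2329:Sun 2330:Mon 2331:Tue✓ 2332:Thu 2333:Fri 2334:Sat 2335:Sun 2336:Tue✓ 2337:Wed✓ 2338:Thu
Years with five Wednesdays: 2303, 2308, 2309, 2314, 2315, 2320, 2325, 2326, 2331, 2336, 2337 → 11.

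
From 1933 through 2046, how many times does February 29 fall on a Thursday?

Leap years in 1933–2046: 28 of them.
Feb 29 weekday advances by 5 (mod 7) from one leap year to the next four years later (or differs when a century non-leap intervenes).
Leap-day weekdays: 1936:Sat 1940:Thu✓ 1944:Tue 1948:Sun 1952:Fri 1956:Wed 1960:Mon 1964:Sat 1968:Thu✓ 1972:Tue 1976:Sun 1980:Fri 1984:Wed 1988:Mon 1992:Sat 1996:Thu✓ 2000:Tue 2004:Sun 2008:Fri 2012:Wed 2016:Mon 2020:Sat 2024:Thu✓ 2028:Tue 2032:Sun 2036:Fri 2040:Wed 2044:Mon
Thursday: 1940, 1968, 1996, 2024 → 4.

4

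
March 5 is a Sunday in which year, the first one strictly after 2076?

2079

From one year to the next, a fixed date's weekday advances by 1, or by 2 when a Feb 29 lies between the two dates.
2076: March 5 is Thursday.
2077: Friday (+1)
2078: Saturday (+1)
2079: Sunday (+1)
March 5 falls on a Sunday in 2079.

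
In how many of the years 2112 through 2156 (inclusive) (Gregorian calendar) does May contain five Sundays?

19

May has 31 days; it has five Sundays when Sunday falls among the first (month-length − 28) days — i.e. when May 1 is one of Sunday/Saturday/Friday.
May 1 by year: 2112:Sun✓ 2113:Mon 2114:Tue 2115:Wed 2116:Fri✓ 2117:Sat✓ 2118:Sun✓ 2119:Mon 2120:Wed 2121:Thu 2122:Fri✓ 2123:Sat✓ 2124:Mon 2125:Tue 2126:Wed …(15 more)… 2142:Tue 2143:Wed 2144:Fri✓ 2145:Sat✓ 2146:Sun✓ 2147:Mon 2148:Wed 2149:Thu 2150:Fri✓ 2151:Sat✓ 2152:Mon 2153:Tue 2154:Wed 2155:Thu 2156:Sat✓
Years with five Sundays: 2112, 2116, 2117, 2118, 2122, 2123, 2128, 2129, 2133, 2134, 2135, 2139, 2140, 2144, 2145, 2146, 2150, 2151, 2156 → 19.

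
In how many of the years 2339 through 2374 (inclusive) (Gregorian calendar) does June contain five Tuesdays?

10

June has 30 days; it has five Tuesdays when Tuesday falls among the first (month-length − 28) days — i.e. when June 1 is one of Tuesday/Monday.
June 1 by year: 2339:Thu 2340:Sat 2341:Sun 2342:Mon✓ 2343:Tue✓ 2344:Thu 2345:Fri 2346:Sat 2347:Sun 2348:Tue✓ 2349:Wed 2350:Thu 2351:Fri 2352:Sun 2353:Mon✓ …(6 more)… 2360:Wed 2361:Thu 2362:Fri 2363:Sat 2364:Mon✓ 2365:Tue✓ 2366:Wed 2367:Thu 2368:Sat 2369:Sun 2370:Mon✓ 2371:Tue✓ 2372:Thu 2373:Fri 2374:Sat
Years with five Tuesdays: 2342, 2343, 2348, 2353, 2354, 2359, 2364, 2365, 2370, 2371 → 10.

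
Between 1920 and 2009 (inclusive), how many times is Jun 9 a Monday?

13

Track Jun 9's weekday year by year (advancing +1, or +2 across a Feb 29):
  1920: Wed  1921: Thu (+1)  1922: Fri (+1)  1923: Sat (+1)  1924: Mon (+2) ✓
  1925: Tue (+1)  1926: Wed (+1)  1927: Thu (+1)  1928: Sat (+2)  1929: Sun (+1)
  1930: Mon (+1) ✓  1931: Tue (+1)  1932: Thu (+2)  1933: Fri (+1)  … (62 more years) …
  1996: Sun (+2)  1997: Mon (+1) ✓  1998: Tue (+1)  1999: Wed (+1)  2000: Fri (+2)
  2001: Sat (+1)  2002: Sun (+1)  2003: Mon (+1) ✓  2004: Wed (+2)  2005: Thu (+1)
  2006: Fri (+1)  2007: Sat (+1)  2008: Mon (+2) ✓  2009: Tue (+1)
Monday years: 1924, 1930, 1941, 1947, 1952, 1958, 1969, 1975, 1980, 1986, 1997, 2003, 2008 — 13 in total.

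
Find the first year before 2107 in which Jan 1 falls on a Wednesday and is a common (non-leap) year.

2098

Jan 1 advances by 2 weekdays after a leap year and by 1 after a common year.
2107: Jan 1 is Saturday.
2106: Friday
2105: Thursday
2104: Tuesday (leap)
2103: Monday
2102: Sunday
2101: Saturday
2100: Friday
2099: Thursday
2098: Wednesday
2098 begins on a Wednesday and is a common year.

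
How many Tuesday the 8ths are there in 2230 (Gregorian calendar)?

1

Check the 8th of each month of 2230: Jan 8: Fri, Feb 8: Mon, Mar 8: Mon, Apr 8: Thu, May 8: Sat, Jun 8: Tue, Jul 8: Thu, Aug 8: Sun, Sep 8: Wed, Oct 8: Fri, Nov 8: Mon, Dec 8: Wed.
Tuesday occurs in June — 1 month.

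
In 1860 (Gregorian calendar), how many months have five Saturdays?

A month of length L has five Saturdays iff its first Saturday is on day ≤ L−28 (so day 1–3 in a 31-day month, 1–2 in a 30-day month, day 1 in a leap February).
Checking each month of 1860: Jan starts Sun (31d); Feb starts Wed (29d); Mar starts Thu (31d) ✓; Apr starts Sun (30d); May starts Tue (31d); Jun starts Fri (30d) ✓; Jul starts Sun (31d); Aug starts Wed (31d); Sep starts Sat (30d) ✓; Oct starts Mon (31d); Nov starts Thu (30d); Dec starts Sat (31d) ✓.
Five-Saturday months: March, June, September, December → 4.

4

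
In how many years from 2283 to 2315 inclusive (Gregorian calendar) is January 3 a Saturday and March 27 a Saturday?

0

Check each year's weekday for January 3 and March 27:
  2283: Wed/Tue  2284: Thu/Thu  2285: Sat/Fri  2286: Sun/Sat  2287: Mon/Sun  2288: Tue/Tue  2289: Thu/Wed  2290: Fri/Thu  2291: Sat/Fri  2292: Sun/Sun  2293: Tue/Mon  2294: Wed/Tue  2295: Thu/Wed  2296: Fri/Fri  …(5 more)…  2302: Fri/Thu  2303: Sat/Fri  2304: Sun/Sun  2305: Tue/Mon  2306: Wed/Tue  2307: Thu/Wed  2308: Fri/Fri  2309: Sun/Sat  2310: Mon/Sun  2311: Tue/Mon  2312: Wed/Wed  2313: Fri/Thu  2314: Sat/Fri  2315: Sun/Sat
Both conditions hold in: no year — 0.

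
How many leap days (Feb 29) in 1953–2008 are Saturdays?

Leap years in 1953–2008: 14 of them.
Feb 29 weekday advances by 5 (mod 7) from one leap year to the next four years later (or differs when a century non-leap intervenes).
Leap-day weekdays: 1956:Wed 1960:Mon 1964:Sat✓ 1968:Thu 1972:Tue 1976:Sun 1980:Fri 1984:Wed 1988:Mon 1992:Sat✓ 1996:Thu 2000:Tue 2004:Sun 2008:Fri
Saturday: 1964, 1992 → 2.

2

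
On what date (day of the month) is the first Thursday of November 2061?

November 1, 2061 is a Tuesday, so the first Thursday is the 3rd.
The first Thursday is 3 + 0 = 3.

3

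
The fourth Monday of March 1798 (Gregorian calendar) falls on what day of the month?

March 1, 1798 is a Thursday, so the first Monday is the 5th.
The fourth Monday is 5 + 21 = 26.

26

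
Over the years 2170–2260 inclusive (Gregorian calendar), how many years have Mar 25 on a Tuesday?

13

Track Mar 25's weekday year by year (advancing +1, or +2 across a Feb 29):
  2170: Sun  2171: Mon (+1)  2172: Wed (+2)  2173: Thu (+1)  2174: Fri (+1)
  2175: Sat (+1)  2176: Mon (+2)  2177: Tue (+1) ✓  2178: Wed (+1)  2179: Thu (+1)
  2180: Sat (+2)  2181: Sun (+1)  2182: Mon (+1)  2183: Tue (+1) ✓  … (63 more years) …
  2247: Thu (+1)  2248: Sat (+2)  2249: Sun (+1)  2250: Mon (+1)  2251: Tue (+1) ✓
  2252: Thu (+2)  2253: Fri (+1)  2254: Sat (+1)  2255: Sun (+1)  2256: Tue (+2) ✓
  2257: Wed (+1)  2258: Thu (+1)  2259: Fri (+1)  2260: Sun (+2)
Tuesday years: 2177, 2183, 2188, 2194, 2200, 2206, 2217, 2223, 2228, 2234, 2245, 2251, 2256 — 13 in total.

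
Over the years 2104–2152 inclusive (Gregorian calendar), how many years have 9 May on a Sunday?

7

Track 9 May's weekday year by year (advancing +1, or +2 across a Feb 29):
  2104: Fri  2105: Sat (+1)  2106: Sun (+1) ✓  2107: Mon (+1)  2108: Wed (+2)
  2109: Thu (+1)  2110: Fri (+1)  2111: Sat (+1)  2112: Mon (+2)  2113: Tue (+1)
  2114: Wed (+1)  2115: Thu (+1)  2116: Sat (+2)  2117: Sun (+1) ✓  … (21 more years) …
  2139: Sat (+1)  2140: Mon (+2)  2141: Tue (+1)  2142: Wed (+1)  2143: Thu (+1)
  2144: Sat (+2)  2145: Sun (+1) ✓  2146: Mon (+1)  2147: Tue (+1)  2148: Thu (+2)
  2149: Fri (+1)  2150: Sat (+1)  2151: Sun (+1) ✓  2152: Tue (+2)
Sunday years: 2106, 2117, 2123, 2128, 2134, 2145, 2151 — 7 in total.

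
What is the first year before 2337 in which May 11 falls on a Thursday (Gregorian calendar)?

2333

From one year to the next, a fixed date's weekday advances by 1, or by 2 when a Feb 29 lies between the two dates.
2337: May 11 is Tuesday.
2336: Monday (−1)
2335: Saturday (−2)
2334: Friday (−1)
2333: Thursday (−1)
May 11 falls on a Thursday in 2333.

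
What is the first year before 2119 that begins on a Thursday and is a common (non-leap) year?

Jan 1 advances by 2 weekdays after a leap year and by 1 after a common year.
2119: Jan 1 is Sunday.
2118: Saturday
2117: Friday
2116: Wednesday (leap)
2115: Tuesday
2114: Monday
2113: Sunday
2112: Friday (leap)
2111: Thursday
2111 begins on a Thursday and is a common year.

2111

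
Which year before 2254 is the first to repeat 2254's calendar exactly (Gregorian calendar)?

Two years share a calendar iff Jan 1 falls on the same weekday and both are leap or both are common. 2254: Jan 1 is Sunday, common year.
2253: Jan 1 Saturday, common
2252: Jan 1 Thursday, leap
2251: Jan 1 Wednesday, common
2250: Jan 1 Tuesday, common
2249: Jan 1 Monday, common
2248: Jan 1 Saturday, leap
2247: Jan 1 Friday, common
2246: Jan 1 Thursday, common
2245: Jan 1 Wednesday, common
2244: Jan 1 Monday, leap
2243: Jan 1 Sunday, common
2243 matches on both conditions.

2243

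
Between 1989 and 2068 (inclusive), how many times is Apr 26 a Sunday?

11

Track Apr 26's weekday year by year (advancing +1, or +2 across a Feb 29):
  1989: Wed  1990: Thu (+1)  1991: Fri (+1)  1992: Sun (+2) ✓  1993: Mon (+1)
  1994: Tue (+1)  1995: Wed (+1)  1996: Fri (+2)  1997: Sat (+1)  1998: Sun (+1) ✓
  1999: Mon (+1)  2000: Wed (+2)  2001: Thu (+1)  2002: Fri (+1)  … (52 more years) …
  2055: Mon (+1)  2056: Wed (+2)  2057: Thu (+1)  2058: Fri (+1)  2059: Sat (+1)
  2060: Mon (+2)  2061: Tue (+1)  2062: Wed (+1)  2063: Thu (+1)  2064: Sat (+2)
  2065: Sun (+1) ✓  2066: Mon (+1)  2067: Tue (+1)  2068: Thu (+2)
Sunday years: 1992, 1998, 2009, 2015, 2020, 2026, 2037, 2043, 2048, 2054, 2065 — 11 in total.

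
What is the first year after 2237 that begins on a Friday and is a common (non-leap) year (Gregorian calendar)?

2241

Jan 1 advances by 2 weekdays after a leap year and by 1 after a common year.
2237: Jan 1 is Sunday.
2238: Monday
2239: Tuesday
2240: Wednesday (leap)
2241: Friday
2241 begins on a Friday and is a common year.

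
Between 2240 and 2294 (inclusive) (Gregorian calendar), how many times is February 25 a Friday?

8

Track February 25's weekday year by year (advancing +1, or +2 across a Feb 29):
  2240: Tue  2241: Thu (+2)  2242: Fri (+1) ✓  2243: Sat (+1)  2244: Sun (+1)
  2245: Tue (+2)  2246: Wed (+1)  2247: Thu (+1)  2248: Fri (+1) ✓  2249: Sun (+2)
  2250: Mon (+1)  2251: Tue (+1)  2252: Wed (+1)  2253: Fri (+2) ✓  … (27 more years) …
  2281: Fri (+2) ✓  2282: Sat (+1)  2283: Sun (+1)  2284: Mon (+1)  2285: Wed (+2)
  2286: Thu (+1)  2287: Fri (+1) ✓  2288: Sat (+1)  2289: Mon (+2)  2290: Tue (+1)
  2291: Wed (+1)  2292: Thu (+1)  2293: Sat (+2)  2294: Sun (+1)
Friday years: 2242, 2248, 2253, 2259, 2270, 2276, 2281, 2287 — 8 in total.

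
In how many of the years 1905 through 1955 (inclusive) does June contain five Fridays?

15

June has 30 days; it has five Fridays when Friday falls among the first (month-length − 28) days — i.e. when June 1 is one of Friday/Thursday.
June 1 by year: 1905:Thu✓ 1906:Fri✓ 1907:Sat 1908:Mon 1909:Tue 1910:Wed 1911:Thu✓ 1912:Sat 1913:Sun 1914:Mon 1915:Tue 1916:Thu✓ 1917:Fri✓ 1918:Sat 1919:Sun …(21 more)… 1941:Sun 1942:Mon 1943:Tue 1944:Thu✓ 1945:Fri✓ 1946:Sat 1947:Sun 1948:Tue 1949:Wed 1950:Thu✓ 1951:Fri✓ 1952:Sun 1953:Mon 1954:Tue 1955:Wed
Years with five Fridays: 1905, 1906, 1911, 1916, 1917, 1922, 1923, 1928, 1933, 1934, 1939, 1944, 1945, 1950, 1951 → 15.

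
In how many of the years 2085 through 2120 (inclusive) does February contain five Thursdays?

1

February has 28 days (29 in leap years); it has five Thursdays when Thursday falls among the first (month-length − 28) days — i.e. when February 1 is Thursday in a leap year (never in a common year).
February 1 by year: 2085:Thu 2086:Fri 2087:Sat 2088:Sun 2089:Tue 2090:Wed 2091:Thu 2092:Fri 2093:Sun 2094:Mon 2095:Tue 2096:Wed 2097:Fri 2098:Sat 2099:Sun …(6 more)… 2106:Mon 2107:Tue 2108:Wed 2109:Fri 2110:Sat 2111:Sun 2112:Mon 2113:Wed 2114:Thu 2115:Fri 2116:Sat 2117:Mon 2118:Tue 2119:Wed 2120:Thu✓
Years with five Thursdays: 2120 → 1.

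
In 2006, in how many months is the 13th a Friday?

Check the 13th of each month of 2006: Jan 13: Fri, Feb 13: Mon, Mar 13: Mon, Apr 13: Thu, May 13: Sat, Jun 13: Tue, Jul 13: Thu, Aug 13: Sun, Sep 13: Wed, Oct 13: Fri, Nov 13: Mon, Dec 13: Wed.
Friday occurs in January, October — 2 months.

2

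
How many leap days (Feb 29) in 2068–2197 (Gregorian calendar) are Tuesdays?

Leap years in 2068–2197: 32 of them.
Feb 29 weekday advances by 5 (mod 7) from one leap year to the next four years later (or differs when a century non-leap intervenes).
Leap-day weekdays: 2068:Wed 2072:Mon 2076:Sat 2080:Thu 2084:Tue✓ 2088:Sun 2092:Fri 2096:Wed 2104:Fri 2108:Wed 2112:Mon 2116:Sat 2120:Thu …(6 more)… 2148:Thu 2152:Tue✓ 2156:Sun 2160:Fri 2164:Wed 2168:Mon 2172:Sat 2176:Thu 2180:Tue✓ 2184:Sun 2188:Fri 2192:Wed 2196:Mon
Tuesday: 2084, 2124, 2152, 2180 → 4.

4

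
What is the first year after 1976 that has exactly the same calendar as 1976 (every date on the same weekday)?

Two years share a calendar iff Jan 1 falls on the same weekday and both are leap or both are common. 1976: Jan 1 is Thursday, leap year.
1977: Jan 1 Saturday, common
1978: Jan 1 Sunday, common
1979: Jan 1 Monday, common
1980: Jan 1 Tuesday, leap
1981: Jan 1 Thursday, common
1982: Jan 1 Friday, common
1983: Jan 1 Saturday, common
1984: Jan 1 Sunday, leap
1985: Jan 1 Tuesday, common
1986: Jan 1 Wednesday, common
1987: Jan 1 Thursday, common
1988: Jan 1 Friday, leap
1989: Jan 1 Sunday, common
1990: Jan 1 Monday, common
1991: Jan 1 Tuesday, common
1992: Jan 1 Wednesday, leap
1993: Jan 1 Friday, common
1994: Jan 1 Saturday, common
1995: Jan 1 Sunday, common
1996: Jan 1 Monday, leap
1997: Jan 1 Wednesday, common
1998: Jan 1 Thursday, common
1999: Jan 1 Friday, common
2000: Jan 1 Saturday, leap
2001: Jan 1 Monday, common
2002: Jan 1 Tuesday, common
2003: Jan 1 Wednesday, common
2004: Jan 1 Thursday, leap
2004 matches on both conditions.

2004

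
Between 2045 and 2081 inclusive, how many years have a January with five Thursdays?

January has 31 days; it has five Thursdays when Thursday falls among the first (month-length − 28) days — i.e. when January 1 is one of Thursday/Wednesday/Tuesday.
January 1 by year: 2045:Sun 2046:Mon 2047:Tue✓ 2048:Wed✓ 2049:Fri 2050:Sat 2051:Sun 2052:Mon 2053:Wed✓ 2054:Thu✓ 2055:Fri 2056:Sat 2057:Mon 2058:Tue✓ 2059:Wed✓ …(7 more)… 2067:Sat 2068:Sun 2069:Tue✓ 2070:Wed✓ 2071:Thu✓ 2072:Fri 2073:Sun 2074:Mon 2075:Tue✓ 2076:Wed✓ 2077:Fri 2078:Sat 2079:Sun 2080:Mon 2081:Wed✓
Years with five Thursdays: 2047, 2048, 2053, 2054, 2058, 2059, 2060, 2064, 2065, 2069, 2070, 2071, 2075, 2076, 2081 → 15.

15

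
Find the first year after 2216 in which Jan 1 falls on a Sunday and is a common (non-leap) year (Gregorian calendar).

Jan 1 advances by 2 weekdays after a leap year and by 1 after a common year.
2216: Jan 1 is Monday (leap).
2217: Wednesday
2218: Thursday
2219: Friday
2220: Saturday (leap)
2221: Monday
2222: Tuesday
2223: Wednesday
2224: Thursday (leap)
2225: Saturday
2226: Sunday
2226 begins on a Sunday and is a common year.

2226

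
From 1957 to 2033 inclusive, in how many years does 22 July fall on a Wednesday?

11

Track 22 July's weekday year by year (advancing +1, or +2 across a Feb 29):
  1957: Mon  1958: Tue (+1)  1959: Wed (+1) ✓  1960: Fri (+2)  1961: Sat (+1)
  1962: Sun (+1)  1963: Mon (+1)  1964: Wed (+2) ✓  1965: Thu (+1)  1966: Fri (+1)
  1967: Sat (+1)  1968: Mon (+2)  1969: Tue (+1)  1970: Wed (+1) ✓  … (49 more years) …
  2020: Wed (+2) ✓  2021: Thu (+1)  2022: Fri (+1)  2023: Sat (+1)  2024: Mon (+2)
  2025: Tue (+1)  2026: Wed (+1) ✓  2027: Thu (+1)  2028: Sat (+2)  2029: Sun (+1)
  2030: Mon (+1)  2031: Tue (+1)  2032: Thu (+2)  2033: Fri (+1)
Wednesday years: 1959, 1964, 1970, 1981, 1987, 1992, 1998, 2009, 2015, 2020, 2026 — 11 in total.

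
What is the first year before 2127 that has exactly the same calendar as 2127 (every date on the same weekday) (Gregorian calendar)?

2121

Two years share a calendar iff Jan 1 falls on the same weekday and both are leap or both are common. 2127: Jan 1 is Wednesday, common year.
2126: Jan 1 Tuesday, common
2125: Jan 1 Monday, common
2124: Jan 1 Saturday, leap
2123: Jan 1 Friday, common
2122: Jan 1 Thursday, common
2121: Jan 1 Wednesday, common
2121 matches on both conditions.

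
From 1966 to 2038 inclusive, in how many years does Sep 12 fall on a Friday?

Track Sep 12's weekday year by year (advancing +1, or +2 across a Feb 29):
  1966: Mon  1967: Tue (+1)  1968: Thu (+2)  1969: Fri (+1) ✓  1970: Sat (+1)
  1971: Sun (+1)  1972: Tue (+2)  1973: Wed (+1)  1974: Thu (+1)  1975: Fri (+1) ✓
  1976: Sun (+2)  1977: Mon (+1)  1978: Tue (+1)  1979: Wed (+1)  … (45 more years) …
  2025: Fri (+1) ✓  2026: Sat (+1)  2027: Sun (+1)  2028: Tue (+2)  2029: Wed (+1)
  2030: Thu (+1)  2031: Fri (+1) ✓  2032: Sun (+2)  2033: Mon (+1)  2034: Tue (+1)
  2035: Wed (+1)  2036: Fri (+2) ✓  2037: Sat (+1)  2038: Sun (+1)
Friday years: 1969, 1975, 1980, 1986, 1997, 2003, 2008, 2014, 2025, 2031, 2036 — 11 in total.

11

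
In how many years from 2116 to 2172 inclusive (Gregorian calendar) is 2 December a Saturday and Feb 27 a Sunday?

2

Check each year's weekday for 2 December and Feb 27:
  2116: Wed/Thu  2117: Thu/Sat  2118: Fri/Sun  2119: Sat/Mon  2120: Mon/Tue  2121: Tue/Thu  2122: Wed/Fri  2123: Thu/Sat  2124: Sat/Sun ✓  2125: Sun/Tue  2126: Mon/Wed  2127: Tue/Thu  2128: Thu/Fri  2129: Fri/Sun  …(29 more)…  2159: Sun/Tue  2160: Tue/Wed  2161: Wed/Fri  2162: Thu/Sat  2163: Fri/Sun  2164: Sun/Mon  2165: Mon/Wed  2166: Tue/Thu  2167: Wed/Fri  2168: Fri/Sat  2169: Sat/Mon  2170: Sun/Tue  2171: Mon/Wed  2172: Wed/Thu
Both conditions hold in: 2124, 2152 — 2.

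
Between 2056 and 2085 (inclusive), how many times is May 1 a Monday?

Track May 1's weekday year by year (advancing +1, or +2 across a Feb 29):
  2056: Mon ✓  2057: Tue (+1)  2058: Wed (+1)  2059: Thu (+1)  2060: Sat (+2)
  2061: Sun (+1)  2062: Mon (+1) ✓  2063: Tue (+1)  2064: Thu (+2)  2065: Fri (+1)
  2066: Sat (+1)  2067: Sun (+1)  2068: Tue (+2)  2069: Wed (+1)  2070: Thu (+1)
  2071: Fri (+1)  2072: Sun (+2)  2073: Mon (+1) ✓  2074: Tue (+1)  2075: Wed (+1)
  2076: Fri (+2)  2077: Sat (+1)  2078: Sun (+1)  2079: Mon (+1) ✓  2080: Wed (+2)
  2081: Thu (+1)  2082: Fri (+1)  2083: Sat (+1)  2084: Mon (+2) ✓  2085: Tue (+1)
Monday years: 2056, 2062, 2073, 2079, 2084 — 5 in total.

5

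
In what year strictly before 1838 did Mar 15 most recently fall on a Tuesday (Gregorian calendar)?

From one year to the next, a fixed date's weekday advances by 1, or by 2 when a Feb 29 lies between the two dates.
1838: March 15 is Thursday.
1837: Wednesday (−1)
1836: Tuesday (−1)
Mar 15 falls on a Tuesday in 1836.

1836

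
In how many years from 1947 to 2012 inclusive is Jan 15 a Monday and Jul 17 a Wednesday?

2

Check each year's weekday for Jan 15 and Jul 17:
  1947: Wed/Thu  1948: Thu/Sat  1949: Sat/Sun  1950: Sun/Mon  1951: Mon/Tue  1952: Tue/Thu  1953: Thu/Fri  1954: Fri/Sat  1955: Sat/Sun  1956: Sun/Tue  1957: Tue/Wed  1958: Wed/Thu  1959: Thu/Fri  1960: Fri/Sun  …(38 more)…  1999: Fri/Sat  2000: Sat/Mon  2001: Mon/Tue  2002: Tue/Wed  2003: Wed/Thu  2004: Thu/Sat  2005: Sat/Sun  2006: Sun/Mon  2007: Mon/Tue  2008: Tue/Thu  2009: Thu/Fri  2010: Fri/Sat  2011: Sat/Sun  2012: Sun/Tue
Both conditions hold in: 1968, 1996 — 2.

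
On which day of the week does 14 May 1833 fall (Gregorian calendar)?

January 1, 1833 is a Tuesday.
May 14 is day 134 of the year, i.e. 133 days after Jan 1.
133 mod 7 = 0, so advance 0 weekdays from Tuesday: Tuesday.

Tuesday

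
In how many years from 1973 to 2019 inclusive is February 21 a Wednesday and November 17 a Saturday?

6

Check each year's weekday for February 21 and November 17:
  1973: Wed/Sat ✓  1974: Thu/Sun  1975: Fri/Mon  1976: Sat/Wed  1977: Mon/Thu  1978: Tue/Fri  1979: Wed/Sat ✓  1980: Thu/Mon  1981: Sat/Tue  1982: Sun/Wed  1983: Mon/Thu  1984: Tue/Sat  1985: Thu/Sun  1986: Fri/Mon  …(19 more)…  2006: Tue/Fri  2007: Wed/Sat ✓  2008: Thu/Mon  2009: Sat/Tue  2010: Sun/Wed  2011: Mon/Thu  2012: Tue/Sat  2013: Thu/Sun  2014: Fri/Mon  2015: Sat/Tue  2016: Sun/Thu  2017: Tue/Fri  2018: Wed/Sat ✓  2019: Thu/Sun
Both conditions hold in: 1973, 1979, 1990, 2001, 2007, 2018 — 6.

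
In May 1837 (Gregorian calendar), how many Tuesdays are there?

May 1837 has 31 days and begins on Monday.
The first Tuesday is May 2.
Tuesdays fall on 2, 9, 16, 23, 30 — that's 5.

5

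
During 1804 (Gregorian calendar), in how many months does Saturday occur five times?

A month of length L has five Saturdays iff its first Saturday is on day ≤ L−28 (so day 1–3 in a 31-day month, 1–2 in a 30-day month, day 1 in a leap February).
Checking each month of 1804: Jan starts Sun (31d); Feb starts Wed (29d); Mar starts Thu (31d) ✓; Apr starts Sun (30d); May starts Tue (31d); Jun starts Fri (30d) ✓; Jul starts Sun (31d); Aug starts Wed (31d); Sep starts Sat (30d) ✓; Oct starts Mon (31d); Nov starts Thu (30d); Dec starts Sat (31d) ✓.
Five-Saturday months: March, June, September, December → 4.

4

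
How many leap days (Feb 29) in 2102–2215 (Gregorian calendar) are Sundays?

3

Leap years in 2102–2215: 27 of them.
Feb 29 weekday advances by 5 (mod 7) from one leap year to the next four years later (or differs when a century non-leap intervenes).
Leap-day weekdays: 2104:Fri 2108:Wed 2112:Mon 2116:Sat 2120:Thu 2124:Tue 2128:Sun✓ 2132:Fri 2136:Wed 2140:Mon 2144:Sat 2148:Thu 2152:Tue 2156:Sun✓ 2160:Fri 2164:Wed 2168:Mon 2172:Sat 2176:Thu 2180:Tue 2184:Sun✓ 2188:Fri 2192:Wed 2196:Mon 2204:Wed 2208:Mon 2212:Sat
Sunday: 2128, 2156, 2184 → 3.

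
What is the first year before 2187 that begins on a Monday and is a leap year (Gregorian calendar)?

2176

Jan 1 advances by 2 weekdays after a leap year and by 1 after a common year.
2187: Jan 1 is Monday.
2186: Sunday
2185: Saturday
2184: Thursday (leap)
2183: Wednesday
2182: Tuesday
2181: Monday
2180: Saturday (leap)
2179: Friday
2178: Thursday
2177: Wednesday
2176: Monday (leap)
2176 begins on a Monday and is a leap year.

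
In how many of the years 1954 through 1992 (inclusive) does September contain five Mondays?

September has 30 days; it has five Mondays when Monday falls among the first (month-length − 28) days — i.e. when September 1 is one of Monday/Sunday.
September 1 by year: 1954:Wed 1955:Thu 1956:Sat 1957:Sun✓ 1958:Mon✓ 1959:Tue 1960:Thu 1961:Fri 1962:Sat 1963:Sun✓ 1964:Tue 1965:Wed 1966:Thu 1967:Fri 1968:Sun✓ …(9 more)… 1978:Fri 1979:Sat 1980:Mon✓ 1981:Tue 1982:Wed 1983:Thu 1984:Sat 1985:Sun✓ 1986:Mon✓ 1987:Tue 1988:Thu 1989:Fri 1990:Sat 1991:Sun✓ 1992:Tue
Years with five Mondays: 1957, 1958, 1963, 1968, 1969, 1974, 1975, 1980, 1985, 1986, 1991 → 11.

11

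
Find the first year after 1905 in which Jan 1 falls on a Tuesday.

Jan 1 advances by 2 weekdays after a leap year and by 1 after a common year.
1905: Jan 1 is Sunday.
1906: Monday
1907: Tuesday
1907 begins on a Tuesday

1907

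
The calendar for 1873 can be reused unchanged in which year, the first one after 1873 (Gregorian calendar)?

1879

Two years share a calendar iff Jan 1 falls on the same weekday and both are leap or both are common. 1873: Jan 1 is Wednesday, common year.
1874: Jan 1 Thursday, common
1875: Jan 1 Friday, common
1876: Jan 1 Saturday, leap
1877: Jan 1 Monday, common
1878: Jan 1 Tuesday, common
1879: Jan 1 Wednesday, common
1879 matches on both conditions.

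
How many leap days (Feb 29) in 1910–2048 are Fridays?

Leap years in 1910–2048: 35 of them.
Feb 29 weekday advances by 5 (mod 7) from one leap year to the next four years later (or differs when a century non-leap intervenes).
Leap-day weekdays: 1912:Thu 1916:Tue 1920:Sun 1924:Fri✓ 1928:Wed 1932:Mon 1936:Sat 1940:Thu 1944:Tue 1948:Sun 1952:Fri✓ 1956:Wed 1960:Mon …(9 more)… 2000:Tue 2004:Sun 2008:Fri✓ 2012:Wed 2016:Mon 2020:Sat 2024:Thu 2028:Tue 2032:Sun 2036:Fri✓ 2040:Wed 2044:Mon 2048:Sat
Friday: 1924, 1952, 1980, 2008, 2036 → 5.

5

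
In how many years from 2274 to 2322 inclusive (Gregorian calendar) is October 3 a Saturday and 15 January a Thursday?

5

Check each year's weekday for October 3 and 15 January:
  2274: Sat/Thu ✓  2275: Sun/Fri  2276: Tue/Sat  2277: Wed/Mon  2278: Thu/Tue  2279: Fri/Wed  2280: Sun/Thu  2281: Mon/Sat  2282: Tue/Sun  2283: Wed/Mon  2284: Fri/Tue  2285: Sat/Thu ✓  2286: Sun/Fri  2287: Mon/Sat  …(21 more)…  2309: Sun/Fri  2310: Mon/Sat  2311: Tue/Sun  2312: Thu/Mon  2313: Fri/Wed  2314: Sat/Thu ✓  2315: Sun/Fri  2316: Tue/Sat  2317: Wed/Mon  2318: Thu/Tue  2319: Fri/Wed  2320: Sun/Thu  2321: Mon/Sat  2322: Tue/Sun
Both conditions hold in: 2274, 2285, 2291, 2303, 2314 — 5.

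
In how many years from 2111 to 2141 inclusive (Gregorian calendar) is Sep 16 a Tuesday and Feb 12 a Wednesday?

3

Check each year's weekday for Sep 16 and Feb 12:
  2111: Wed/Thu  2112: Fri/Fri  2113: Sat/Sun  2114: Sun/Mon  2115: Mon/Tue  2116: Wed/Wed  2117: Thu/Fri  2118: Fri/Sat  2119: Sat/Sun  2120: Mon/Mon  2121: Tue/Wed ✓  2122: Wed/Thu  2123: Thu/Fri  2124: Sat/Sat  …(3 more)…  2128: Thu/Thu  2129: Fri/Sat  2130: Sat/Sun  2131: Sun/Mon  2132: Tue/Tue  2133: Wed/Thu  2134: Thu/Fri  2135: Fri/Sat  2136: Sun/Sun  2137: Mon/Tue  2138: Tue/Wed ✓  2139: Wed/Thu  2140: Fri/Fri  2141: Sat/Sun
Both conditions hold in: 2121, 2127, 2138 — 3.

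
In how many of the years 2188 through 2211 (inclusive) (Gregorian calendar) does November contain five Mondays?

November has 30 days; it has five Mondays when Monday falls among the first (month-length − 28) days — i.e. when November 1 is one of Monday/Sunday.
November 1 by year: 2188:Sat 2189:Sun✓ 2190:Mon✓ 2191:Tue 2192:Thu 2193:Fri 2194:Sat 2195:Sun✓ 2196:Tue 2197:Wed 2198:Thu 2199:Fri 2200:Sat 2201:Sun✓ 2202:Mon✓ 2203:Tue 2204:Thu 2205:Fri 2206:Sat 2207:Sun✓ 2208:Tue 2209:Wed 2210:Thu 2211:Fri
Years with five Mondays: 2189, 2190, 2195, 2201, 2202, 2207 → 6.

6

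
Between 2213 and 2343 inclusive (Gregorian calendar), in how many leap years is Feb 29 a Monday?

5

Leap years in 2213–2343: 31 of them.
Feb 29 weekday advances by 5 (mod 7) from one leap year to the next four years later (or differs when a century non-leap intervenes).
Leap-day weekdays: 2216:Thu 2220:Tue 2224:Sun 2228:Fri 2232:Wed 2236:Mon✓ 2240:Sat 2244:Thu 2248:Tue 2252:Sun 2256:Fri 2260:Wed 2264:Mon✓ …(5 more)… 2288:Wed 2292:Mon✓ 2296:Sat 2304:Mon✓ 2308:Sat 2312:Thu 2316:Tue 2320:Sun 2324:Fri 2328:Wed 2332:Mon✓ 2336:Sat 2340:Thu
Monday: 2236, 2264, 2292, 2304, 2332 → 5.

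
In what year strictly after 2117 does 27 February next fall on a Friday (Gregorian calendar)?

2122

From one year to the next, a fixed date's weekday advances by 1, or by 2 when a Feb 29 lies between the two dates.
2117: February 27 is Saturday.
2118: Sunday (+1)
2119: Monday (+1)
2120: Tuesday (+1)
2121: Thursday (+2)
2122: Friday (+1)
27 February falls on a Friday in 2122.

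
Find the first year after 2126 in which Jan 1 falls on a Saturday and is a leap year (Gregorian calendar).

Jan 1 advances by 2 weekdays after a leap year and by 1 after a common year.
2126: Jan 1 is Tuesday.
2127: Wednesday
2128: Thursday (leap)
2129: Saturday
2130: Sunday
2131: Monday
2132: Tuesday (leap)
2133: Thursday
2134: Friday
2135: Saturday
2136: Sunday (leap)
2137: Tuesday
2138: Wednesday
2139: Thursday
2140: Friday (leap)
2141: Sunday
2142: Monday
2143: Tuesday
2144: Wednesday (leap)
2145: Friday
2146: Saturday
2147: Sunday
2148: Monday (leap)
2149: Wednesday
2150: Thursday
2151: Friday
2152: Saturday (leap)
2152 begins on a Saturday and is a leap year.

2152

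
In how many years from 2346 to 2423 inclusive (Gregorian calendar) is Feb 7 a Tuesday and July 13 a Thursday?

9

Check each year's weekday for Feb 7 and July 13:
  2346: Thu/Sat  2347: Fri/Sun  2348: Sat/Tue  2349: Mon/Wed  2350: Tue/Thu ✓  2351: Wed/Fri  2352: Thu/Sun  2353: Sat/Mon  2354: Sun/Tue  2355: Mon/Wed  2356: Tue/Fri  2357: Thu/Sat  2358: Fri/Sun  2359: Sat/Mon  …(50 more)…  2410: Sun/Tue  2411: Mon/Wed  2412: Tue/Fri  2413: Thu/Sat  2414: Fri/Sun  2415: Sat/Mon  2416: Sun/Wed  2417: Tue/Thu ✓  2418: Wed/Fri  2419: Thu/Sat  2420: Fri/Mon  2421: Sun/Tue  2422: Mon/Wed  2423: Tue/Thu ✓
Both conditions hold in: 2350, 2361, 2367, 2378, 2389, 2395, 2406, 2417, 2423 — 9.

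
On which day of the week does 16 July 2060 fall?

January 1, 2060 is a Thursday.
July 16 is day 198 of the year, i.e. 197 days after Jan 1.
197 mod 7 = 1, so advance 1 weekday from Thursday: Friday.

Friday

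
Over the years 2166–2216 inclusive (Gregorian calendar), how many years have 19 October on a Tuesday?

Track 19 October's weekday year by year (advancing +1, or +2 across a Feb 29):
  2166: Sun  2167: Mon (+1)  2168: Wed (+2)  2169: Thu (+1)  2170: Fri (+1)
  2171: Sat (+1)  2172: Mon (+2)  2173: Tue (+1) ✓  2174: Wed (+1)  2175: Thu (+1)
  2176: Sat (+2)  2177: Sun (+1)  2178: Mon (+1)  2179: Tue (+1) ✓  … (23 more years) …
  2203: Wed (+1)  2204: Fri (+2)  2205: Sat (+1)  2206: Sun (+1)  2207: Mon (+1)
  2208: Wed (+2)  2209: Thu (+1)  2210: Fri (+1)  2211: Sat (+1)  2212: Mon (+2)
  2213: Tue (+1) ✓  2214: Wed (+1)  2215: Thu (+1)  2216: Sat (+2)
Tuesday years: 2173, 2179, 2184, 2190, 2202, 2213 — 6 in total.

6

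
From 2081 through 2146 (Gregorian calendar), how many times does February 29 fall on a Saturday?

Leap years in 2081–2146: 15 of them.
Feb 29 weekday advances by 5 (mod 7) from one leap year to the next four years later (or differs when a century non-leap intervenes).
Leap-day weekdays: 2084:Tue 2088:Sun 2092:Fri 2096:Wed 2104:Fri 2108:Wed 2112:Mon 2116:Sat✓ 2120:Thu 2124:Tue 2128:Sun 2132:Fri 2136:Wed 2140:Mon 2144:Sat✓
Saturday: 2116, 2144 → 2.

2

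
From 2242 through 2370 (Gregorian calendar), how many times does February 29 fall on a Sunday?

4

Leap years in 2242–2370: 31 of them.
Feb 29 weekday advances by 5 (mod 7) from one leap year to the next four years later (or differs when a century non-leap intervenes).
Leap-day weekdays: 2244:Thu 2248:Tue 2252:Sun✓ 2256:Fri 2260:Wed 2264:Mon 2268:Sat 2272:Thu 2276:Tue 2280:Sun✓ 2284:Fri 2288:Wed 2292:Mon …(5 more)… 2320:Sun✓ 2324:Fri 2328:Wed 2332:Mon 2336:Sat 2340:Thu 2344:Tue 2348:Sun✓ 2352:Fri 2356:Wed 2360:Mon 2364:Sat 2368:Thu
Sunday: 2252, 2280, 2320, 2348 → 4.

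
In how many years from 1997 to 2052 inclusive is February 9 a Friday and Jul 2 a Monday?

Check each year's weekday for February 9 and Jul 2:
  1997: Sun/Wed  1998: Mon/Thu  1999: Tue/Fri  2000: Wed/Sun  2001: Fri/Mon ✓  2002: Sat/Tue  2003: Sun/Wed  2004: Mon/Fri  2005: Wed/Sat  2006: Thu/Sun  2007: Fri/Mon ✓  2008: Sat/Wed  2009: Mon/Thu  2010: Tue/Fri  …(28 more)…  2039: Wed/Sat  2040: Thu/Mon  2041: Sat/Tue  2042: Sun/Wed  2043: Mon/Thu  2044: Tue/Sat  2045: Thu/Sun  2046: Fri/Mon ✓  2047: Sat/Tue  2048: Sun/Thu  2049: Tue/Fri  2050: Wed/Sat  2051: Thu/Sun  2052: Fri/Tue
Both conditions hold in: 2001, 2007, 2018, 2029, 2035, 2046 — 6.

6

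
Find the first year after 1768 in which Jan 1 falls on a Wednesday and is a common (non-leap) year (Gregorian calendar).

Jan 1 advances by 2 weekdays after a leap year and by 1 after a common year.
1768: Jan 1 is Friday (leap).
1769: Sunday
1770: Monday
1771: Tuesday
1772: Wednesday (leap)
1773: Friday
1774: Saturday
1775: Sunday
1776: Monday (leap)
1777: Wednesday
1777 begins on a Wednesday and is a common year.

1777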